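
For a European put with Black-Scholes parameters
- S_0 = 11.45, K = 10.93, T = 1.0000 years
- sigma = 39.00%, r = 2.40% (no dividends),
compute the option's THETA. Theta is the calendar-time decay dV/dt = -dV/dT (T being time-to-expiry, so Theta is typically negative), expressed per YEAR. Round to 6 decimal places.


d1 = 0.3757139175; d2 = -0.0142860825
phi(d1) = 0.3717554598; exp(-qT) = 1.0000000000; exp(-rT) = 0.9762857098
Theta = -S*exp(-qT)*phi(d1)*sigma/(2*sqrt(T)) + r*K*exp(-rT)*N(-d2) - q*S*exp(-qT)*N(-d1)
N(-d1) = 0.3535647950; N(-d2) = 0.5056991285; sqrt(T) = 1.0000000000
Term 1 = -11.4500 * 1.0000000000 * 0.3717554598 * 0.3900 / (2 * 1.0000000000) = -0.8300370029
Term 2 = 0.0240 * 10.9300 * 0.9762857098 * 0.5056991285 = 0.1295091763
Term 3 = 0 (no dividend yield, q = 0)
Theta = -0.8300370029 + (0.1295091763) + (0.0000000000) = -0.700528

Answer: Theta = -0.700528


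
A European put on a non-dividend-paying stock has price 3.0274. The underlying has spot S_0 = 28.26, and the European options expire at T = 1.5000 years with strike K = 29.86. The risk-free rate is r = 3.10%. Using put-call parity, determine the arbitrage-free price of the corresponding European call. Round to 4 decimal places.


Put-call parity: C - P = S_0 * exp(-qT) - K * exp(-rT).
S_0 * exp(-qT) = 28.2600 * 1.00000000 = 28.26000000
K * exp(-rT) = 29.8600 * 0.95456456 = 28.50329778
C = P + S*exp(-qT) - K*exp(-rT)
C = 3.0274 + 28.26000000 - 28.50329778 = 2.7841

Answer: Call price = 2.7841


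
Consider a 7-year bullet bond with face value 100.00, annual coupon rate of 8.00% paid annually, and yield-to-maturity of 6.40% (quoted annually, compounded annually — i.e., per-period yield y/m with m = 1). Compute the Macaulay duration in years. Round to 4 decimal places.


Coupon per period c = face * coupon_rate / m = 8.000000
Periods per year m = 1; per-period yield y/m = 0.064000
Number of cashflows N = 7
Cashflows (t years, CF_t, discount factor 1/(1+y/m)^(m*t), PV):
  t = 1.0000: CF_t = 8.000000, DF = 0.939850, PV = 7.518797
  t = 2.0000: CF_t = 8.000000, DF = 0.883317, PV = 7.066539
  t = 3.0000: CF_t = 8.000000, DF = 0.830185, PV = 6.641484
  t = 4.0000: CF_t = 8.000000, DF = 0.780249, PV = 6.241996
  t = 5.0000: CF_t = 8.000000, DF = 0.733317, PV = 5.866537
  t = 6.0000: CF_t = 8.000000, DF = 0.689208, PV = 5.513663
  t = 7.0000: CF_t = 108.000000, DF = 0.647752, PV = 69.957191
Price P = sum_t PV_t = 108.806206
Macaulay numerator sum_t t * PV_t:
  t * PV_t at t = 1.0000: 7.518797
  t * PV_t at t = 2.0000: 14.133077
  t * PV_t at t = 3.0000: 19.924451
  t * PV_t at t = 4.0000: 24.967983
  t * PV_t at t = 5.0000: 29.332687
  t * PV_t at t = 6.0000: 33.081978
  t * PV_t at t = 7.0000: 489.700334
Macaulay duration D = (sum_t t * PV_t) / P = 618.659307 / 108.806206 = 5.685883

Answer: Macaulay duration = 5.6859 years


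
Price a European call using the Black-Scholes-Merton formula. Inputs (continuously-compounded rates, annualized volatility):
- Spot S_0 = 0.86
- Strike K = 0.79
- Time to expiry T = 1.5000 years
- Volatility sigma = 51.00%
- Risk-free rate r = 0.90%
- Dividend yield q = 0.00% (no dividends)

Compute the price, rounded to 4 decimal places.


Answer: Price = 0.2437

Derivation:
d1 = (ln(S/K) + (r - q + 0.5*sigma^2) * T) / (sigma * sqrt(T)) = 0.46984486
d2 = d1 - sigma * sqrt(T) = -0.15477502
exp(-rT) = 0.98659072; exp(-qT) = 1.00000000
C = S_0 * exp(-qT) * N(d1) - K * exp(-rT) * N(d2)
N(d1) = 0.68076707; N(d2) = 0.43849934
C = 0.8600 * 1.00000000 * 0.68076707 - 0.7900 * 0.98659072 * 0.43849934 = 0.2437


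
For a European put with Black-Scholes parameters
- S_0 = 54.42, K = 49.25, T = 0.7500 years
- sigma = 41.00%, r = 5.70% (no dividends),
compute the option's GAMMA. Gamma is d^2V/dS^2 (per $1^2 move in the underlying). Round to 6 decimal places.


Answer: Gamma = 0.017459

Derivation:
d1 = 0.5790678602; d2 = 0.2239974446
phi(d1) = 0.3373621399; exp(-qT) = 1.0000000000; exp(-rT) = 0.9581508979
Gamma = exp(-qT) * phi(d1) / (S * sigma * sqrt(T)) = 1.0000000000 * 0.3373621399 / (54.4200 * 0.4100 * 0.8660254038) = 0.017459


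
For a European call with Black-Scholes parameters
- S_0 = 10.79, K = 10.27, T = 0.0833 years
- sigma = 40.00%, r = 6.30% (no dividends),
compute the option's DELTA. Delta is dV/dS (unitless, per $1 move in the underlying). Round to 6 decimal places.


Answer: Delta = 0.702298

Derivation:
d1 = 0.5310201035; d2 = 0.4155731460
phi(d1) = 0.3464801641; exp(-qT) = 1.0000000000; exp(-rT) = 0.9947658462
N(d1) = 0.7022975759
Delta = exp(-qT) * N(d1) = 1.0000000000 * 0.7022975759 = 0.702298


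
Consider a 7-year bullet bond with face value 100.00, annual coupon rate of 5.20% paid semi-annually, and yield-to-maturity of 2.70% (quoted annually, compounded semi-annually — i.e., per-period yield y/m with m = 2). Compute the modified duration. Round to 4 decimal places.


Answer: Modified duration = 5.9637

Derivation:
Coupon per period c = face * coupon_rate / m = 2.600000
Periods per year m = 2; per-period yield y/m = 0.013500
Number of cashflows N = 14
Cashflows (t years, CF_t, discount factor 1/(1+y/m)^(m*t), PV):
  t = 0.5000: CF_t = 2.600000, DF = 0.986680, PV = 2.565368
  t = 1.0000: CF_t = 2.600000, DF = 0.973537, PV = 2.531196
  t = 1.5000: CF_t = 2.600000, DF = 0.960569, PV = 2.497480
  t = 2.0000: CF_t = 2.600000, DF = 0.947774, PV = 2.464214
  t = 2.5000: CF_t = 2.600000, DF = 0.935150, PV = 2.431390
  t = 3.0000: CF_t = 2.600000, DF = 0.922694, PV = 2.399003
  t = 3.5000: CF_t = 2.600000, DF = 0.910403, PV = 2.367048
  t = 4.0000: CF_t = 2.600000, DF = 0.898276, PV = 2.335519
  t = 4.5000: CF_t = 2.600000, DF = 0.886311, PV = 2.304409
  t = 5.0000: CF_t = 2.600000, DF = 0.874505, PV = 2.273714
  t = 5.5000: CF_t = 2.600000, DF = 0.862857, PV = 2.243428
  t = 6.0000: CF_t = 2.600000, DF = 0.851363, PV = 2.213545
  t = 6.5000: CF_t = 2.600000, DF = 0.840023, PV = 2.184060
  t = 7.0000: CF_t = 102.600000, DF = 0.828834, PV = 85.038349
Price P = sum_t PV_t = 115.848721
First compute Macaulay numerator sum_t t * PV_t:
  t * PV_t at t = 0.5000: 1.282684
  t * PV_t at t = 1.0000: 2.531196
  t * PV_t at t = 1.5000: 3.746221
  t * PV_t at t = 2.0000: 4.928427
  t * PV_t at t = 2.5000: 6.078474
  t * PV_t at t = 3.0000: 7.197010
  t * PV_t at t = 3.5000: 8.284668
  t * PV_t at t = 4.0000: 9.342074
  t * PV_t at t = 4.5000: 10.369841
  t * PV_t at t = 5.0000: 11.368570
  t * PV_t at t = 5.5000: 12.338852
  t * PV_t at t = 6.0000: 13.281269
  t * PV_t at t = 6.5000: 14.196390
  t * PV_t at t = 7.0000: 595.268441
Macaulay duration D = 700.214116 / 115.848721 = 6.044211
Modified duration = D / (1 + y/m) = 6.044211 / (1 + 0.013500) = 5.963701


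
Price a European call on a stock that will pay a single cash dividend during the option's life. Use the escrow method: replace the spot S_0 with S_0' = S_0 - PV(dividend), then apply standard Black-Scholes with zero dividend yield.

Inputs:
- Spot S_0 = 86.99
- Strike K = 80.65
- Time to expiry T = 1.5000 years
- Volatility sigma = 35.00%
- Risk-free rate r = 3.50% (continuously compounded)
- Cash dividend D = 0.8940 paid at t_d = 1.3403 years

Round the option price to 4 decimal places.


PV(D) = D * exp(-r * t_d) = 0.8940 * 0.95417279 = 0.85303048
S_0' = S_0 - PV(D) = 86.9900 - 0.85303048 = 86.13696952
d1 = (ln(S_0'/K) + (r + sigma^2/2)*T) / (sigma*sqrt(T)) = 0.49035261
d2 = d1 - sigma*sqrt(T) = 0.06169190
exp(-rT) = 0.94885432
N(d1) = 0.68805780; N(d2) = 0.52459590
C = S_0' * N(d1) - K * exp(-rT) * N(d2) = 86.13696952 * 0.68805780 - 80.6500 * 0.94885432 * 0.52459590 = 19.1225

Answer: Price = 19.1225


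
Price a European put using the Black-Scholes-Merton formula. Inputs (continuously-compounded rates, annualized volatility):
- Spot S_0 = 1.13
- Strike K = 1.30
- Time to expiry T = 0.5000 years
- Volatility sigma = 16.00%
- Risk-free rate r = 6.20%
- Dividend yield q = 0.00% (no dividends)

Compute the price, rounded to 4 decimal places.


d1 = (ln(S/K) + (r - q + 0.5*sigma^2) * T) / (sigma * sqrt(T)) = -0.90816050
d2 = d1 - sigma * sqrt(T) = -1.02129759
exp(-rT) = 0.96947557; exp(-qT) = 1.00000000
P = K * exp(-rT) * N(-d2) - S_0 * exp(-qT) * N(-d1)
N(-d1) = 0.81810329; N(-d2) = 0.84644327
P = 1.3000 * 0.96947557 * 0.84644327 - 1.1300 * 1.00000000 * 0.81810329 = 0.1423

Answer: Price = 0.1423


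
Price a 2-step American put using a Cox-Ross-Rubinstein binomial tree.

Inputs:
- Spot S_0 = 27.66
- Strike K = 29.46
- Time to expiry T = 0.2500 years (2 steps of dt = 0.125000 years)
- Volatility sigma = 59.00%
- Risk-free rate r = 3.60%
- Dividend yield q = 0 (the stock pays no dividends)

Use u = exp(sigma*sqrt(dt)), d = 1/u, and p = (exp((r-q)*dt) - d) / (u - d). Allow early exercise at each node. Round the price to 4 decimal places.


Answer: Price = V(0,0) = 4.2187

Derivation:
dt = T/N = 0.125000
u = exp(sigma*sqrt(dt)) = 1.231948; d = 1/u = 0.811723
p = (exp((r-q)*dt) - d) / (u - d) = 0.458772
Discount per step: exp(-r*dt) = 0.995510
Stock lattice S(k, i) with i counting down-moves:
  k=0: S(0,0) = 27.6600
  k=1: S(1,0) = 34.0757; S(1,1) = 22.4522
  k=2: S(2,0) = 41.9795; S(2,1) = 27.6600; S(2,2) = 18.2250
Terminal payoffs V(N, i) = max(K - S_T, 0):
  V(2,0) = 0.000000; V(2,1) = 1.800000; V(2,2) = 11.234999
Backward induction: V(k, i) = exp(-r*dt) * [p * V(k+1, i) + (1-p) * V(k+1, i+1)]; then take max(V_cont, immediate exercise) for American.
  V(1,0) = exp(-r*dt) * [p*0.000000 + (1-p)*1.800000] = 0.969837; exercise = 0.000000; V(1,0) = max -> 0.969837
  V(1,1) = exp(-r*dt) * [p*1.800000 + (1-p)*11.234999] = 6.875478; exercise = 7.007750; V(1,1) = max -> 7.007750
  V(0,0) = exp(-r*dt) * [p*0.969837 + (1-p)*7.007750] = 4.218699; exercise = 1.800000; V(0,0) = max -> 4.218699


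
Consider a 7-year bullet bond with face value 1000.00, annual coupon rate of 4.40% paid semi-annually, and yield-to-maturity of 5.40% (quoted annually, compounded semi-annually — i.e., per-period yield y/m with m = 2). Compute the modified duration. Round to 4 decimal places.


Coupon per period c = face * coupon_rate / m = 22.000000
Periods per year m = 2; per-period yield y/m = 0.027000
Number of cashflows N = 14
Cashflows (t years, CF_t, discount factor 1/(1+y/m)^(m*t), PV):
  t = 0.5000: CF_t = 22.000000, DF = 0.973710, PV = 21.421616
  t = 1.0000: CF_t = 22.000000, DF = 0.948111, PV = 20.858439
  t = 1.5000: CF_t = 22.000000, DF = 0.923185, PV = 20.310067
  t = 2.0000: CF_t = 22.000000, DF = 0.898914, PV = 19.776112
  t = 2.5000: CF_t = 22.000000, DF = 0.875282, PV = 19.256194
  t = 3.0000: CF_t = 22.000000, DF = 0.852270, PV = 18.749946
  t = 3.5000: CF_t = 22.000000, DF = 0.829864, PV = 18.257007
  t = 4.0000: CF_t = 22.000000, DF = 0.808047, PV = 17.777027
  t = 4.5000: CF_t = 22.000000, DF = 0.786803, PV = 17.309666
  t = 5.0000: CF_t = 22.000000, DF = 0.766118, PV = 16.854592
  t = 5.5000: CF_t = 22.000000, DF = 0.745976, PV = 16.411482
  t = 6.0000: CF_t = 22.000000, DF = 0.726365, PV = 15.980021
  t = 6.5000: CF_t = 22.000000, DF = 0.707268, PV = 15.559904
  t = 7.0000: CF_t = 1022.000000, DF = 0.688674, PV = 703.824994
Price P = sum_t PV_t = 942.347067
First compute Macaulay numerator sum_t t * PV_t:
  t * PV_t at t = 0.5000: 10.710808
  t * PV_t at t = 1.0000: 20.858439
  t * PV_t at t = 1.5000: 30.465100
  t * PV_t at t = 2.0000: 39.552223
  t * PV_t at t = 2.5000: 48.140486
  t * PV_t at t = 3.0000: 56.249838
  t * PV_t at t = 3.5000: 63.899524
  t * PV_t at t = 4.0000: 71.108108
  t * PV_t at t = 4.5000: 77.893497
  t * PV_t at t = 5.0000: 84.272960
  t * PV_t at t = 5.5000: 90.263151
  t * PV_t at t = 6.0000: 95.880129
  t * PV_t at t = 6.5000: 101.139376
  t * PV_t at t = 7.0000: 4926.774960
Macaulay duration D = 5717.208598 / 942.347067 = 6.066988
Modified duration = D / (1 + y/m) = 6.066988 / (1 + 0.027000) = 5.907486

Answer: Modified duration = 5.9075


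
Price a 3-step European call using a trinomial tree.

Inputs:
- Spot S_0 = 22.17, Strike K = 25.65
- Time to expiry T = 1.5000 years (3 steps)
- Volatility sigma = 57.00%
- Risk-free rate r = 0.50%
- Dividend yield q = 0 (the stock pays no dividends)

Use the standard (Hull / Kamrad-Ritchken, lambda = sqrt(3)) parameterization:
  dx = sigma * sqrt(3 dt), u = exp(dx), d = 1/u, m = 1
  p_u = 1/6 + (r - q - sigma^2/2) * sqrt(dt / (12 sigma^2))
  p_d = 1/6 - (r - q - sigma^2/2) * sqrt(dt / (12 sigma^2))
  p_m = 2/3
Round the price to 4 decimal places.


dt = T/N = 0.500000; dx = sigma*sqrt(3*dt) = 0.698105
u = exp(dx) = 2.009939; d = 1/u = 0.497527
p_u = 0.110282, p_m = 0.666667, p_d = 0.223051
Discount per step: exp(-r*dt) = 0.997503
Stock lattice S(k, j) with j the centered position index:
  k=0: S(0,+0) = 22.1700
  k=1: S(1,-1) = 11.0302; S(1,+0) = 22.1700; S(1,+1) = 44.5604
  k=2: S(2,-2) = 5.4878; S(2,-1) = 11.0302; S(2,+0) = 22.1700; S(2,+1) = 44.5604; S(2,+2) = 89.5636
  k=3: S(3,-3) = 2.7303; S(3,-2) = 5.4878; S(3,-1) = 11.0302; S(3,+0) = 22.1700; S(3,+1) = 44.5604; S(3,+2) = 89.5636; S(3,+3) = 180.0174
Terminal payoffs V(N, j) = max(S_T - K, 0):
  V(3,-3) = 0.000000; V(3,-2) = 0.000000; V(3,-1) = 0.000000; V(3,+0) = 0.000000; V(3,+1) = 18.910357; V(3,+2) = 63.913617; V(3,+3) = 154.367443
Backward induction: V(k, j) = exp(-r*dt) * [p_u * V(k+1, j+1) + p_m * V(k+1, j) + p_d * V(k+1, j-1)]
  V(2,-2) = exp(-r*dt) * [p_u*0.000000 + p_m*0.000000 + p_d*0.000000] = 0.000000
  V(2,-1) = exp(-r*dt) * [p_u*0.000000 + p_m*0.000000 + p_d*0.000000] = 0.000000
  V(2,+0) = exp(-r*dt) * [p_u*18.910357 + p_m*0.000000 + p_d*0.000000] = 2.080262
  V(2,+1) = exp(-r*dt) * [p_u*63.913617 + p_m*18.910357 + p_d*0.000000] = 19.606339
  V(2,+2) = exp(-r*dt) * [p_u*154.367443 + p_m*63.913617 + p_d*18.910357] = 63.691560
  V(1,-1) = exp(-r*dt) * [p_u*2.080262 + p_m*0.000000 + p_d*0.000000] = 0.228842
  V(1,+0) = exp(-r*dt) * [p_u*19.606339 + p_m*2.080262 + p_d*0.000000] = 3.540203
  V(1,+1) = exp(-r*dt) * [p_u*63.691560 + p_m*19.606339 + p_d*2.080262] = 20.507588
  V(0,+0) = exp(-r*dt) * [p_u*20.507588 + p_m*3.540203 + p_d*0.228842] = 4.661126

Answer: Price = V(0,0) = 4.6611


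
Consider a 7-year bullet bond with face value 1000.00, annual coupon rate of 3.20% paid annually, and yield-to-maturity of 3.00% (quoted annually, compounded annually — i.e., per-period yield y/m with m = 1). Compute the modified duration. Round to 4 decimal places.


Coupon per period c = face * coupon_rate / m = 32.000000
Periods per year m = 1; per-period yield y/m = 0.030000
Number of cashflows N = 7
Cashflows (t years, CF_t, discount factor 1/(1+y/m)^(m*t), PV):
  t = 1.0000: CF_t = 32.000000, DF = 0.970874, PV = 31.067961
  t = 2.0000: CF_t = 32.000000, DF = 0.942596, PV = 30.163069
  t = 3.0000: CF_t = 32.000000, DF = 0.915142, PV = 29.284533
  t = 4.0000: CF_t = 32.000000, DF = 0.888487, PV = 28.431586
  t = 5.0000: CF_t = 32.000000, DF = 0.862609, PV = 27.603481
  t = 6.0000: CF_t = 32.000000, DF = 0.837484, PV = 26.799496
  t = 7.0000: CF_t = 1032.000000, DF = 0.813092, PV = 839.110440
Price P = sum_t PV_t = 1012.460566
First compute Macaulay numerator sum_t t * PV_t:
  t * PV_t at t = 1.0000: 31.067961
  t * PV_t at t = 2.0000: 60.326138
  t * PV_t at t = 3.0000: 87.853599
  t * PV_t at t = 4.0000: 113.726342
  t * PV_t at t = 5.0000: 138.017406
  t * PV_t at t = 6.0000: 160.796977
  t * PV_t at t = 7.0000: 5873.773078
Macaulay duration D = 6465.561502 / 1012.460566 = 6.385988
Modified duration = D / (1 + y/m) = 6.385988 / (1 + 0.030000) = 6.199989

Answer: Modified duration = 6.2000


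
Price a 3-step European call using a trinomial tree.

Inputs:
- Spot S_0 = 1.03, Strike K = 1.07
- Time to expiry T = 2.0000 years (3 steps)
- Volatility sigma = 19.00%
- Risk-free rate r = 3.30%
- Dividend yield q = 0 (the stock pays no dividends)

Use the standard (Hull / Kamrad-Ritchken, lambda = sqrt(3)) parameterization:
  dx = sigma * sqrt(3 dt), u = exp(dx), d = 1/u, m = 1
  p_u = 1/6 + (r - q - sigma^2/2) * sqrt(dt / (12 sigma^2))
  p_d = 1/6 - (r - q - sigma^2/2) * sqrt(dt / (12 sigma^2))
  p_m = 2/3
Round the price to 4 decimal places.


dt = T/N = 0.666667; dx = sigma*sqrt(3*dt) = 0.268701
u = exp(dx) = 1.308263; d = 1/u = 0.764372
p_u = 0.185213, p_m = 0.666667, p_d = 0.148121
Discount per step: exp(-r*dt) = 0.978240
Stock lattice S(k, j) with j the centered position index:
  k=0: S(0,+0) = 1.0300
  k=1: S(1,-1) = 0.7873; S(1,+0) = 1.0300; S(1,+1) = 1.3475
  k=2: S(2,-2) = 0.6018; S(2,-1) = 0.7873; S(2,+0) = 1.0300; S(2,+1) = 1.3475; S(2,+2) = 1.7629
  k=3: S(3,-3) = 0.4600; S(3,-2) = 0.6018; S(3,-1) = 0.7873; S(3,+0) = 1.0300; S(3,+1) = 1.3475; S(3,+2) = 1.7629; S(3,+3) = 2.3063
Terminal payoffs V(N, j) = max(S_T - K, 0):
  V(3,-3) = 0.000000; V(3,-2) = 0.000000; V(3,-1) = 0.000000; V(3,+0) = 0.000000; V(3,+1) = 0.277511; V(3,+2) = 0.692900; V(3,+3) = 1.236337
Backward induction: V(k, j) = exp(-r*dt) * [p_u * V(k+1, j+1) + p_m * V(k+1, j) + p_d * V(k+1, j-1)]
  V(2,-2) = exp(-r*dt) * [p_u*0.000000 + p_m*0.000000 + p_d*0.000000] = 0.000000
  V(2,-1) = exp(-r*dt) * [p_u*0.000000 + p_m*0.000000 + p_d*0.000000] = 0.000000
  V(2,+0) = exp(-r*dt) * [p_u*0.277511 + p_m*0.000000 + p_d*0.000000] = 0.050280
  V(2,+1) = exp(-r*dt) * [p_u*0.692900 + p_m*0.277511 + p_d*0.000000] = 0.306523
  V(2,+2) = exp(-r*dt) * [p_u*1.236337 + p_m*0.692900 + p_d*0.277511] = 0.716095
  V(1,-1) = exp(-r*dt) * [p_u*0.050280 + p_m*0.000000 + p_d*0.000000] = 0.009110
  V(1,+0) = exp(-r*dt) * [p_u*0.306523 + p_m*0.050280 + p_d*0.000000] = 0.088327
  V(1,+1) = exp(-r*dt) * [p_u*0.716095 + p_m*0.306523 + p_d*0.050280] = 0.336932
  V(0,+0) = exp(-r*dt) * [p_u*0.336932 + p_m*0.088327 + p_d*0.009110] = 0.119970

Answer: Price = V(0,0) = 0.1200


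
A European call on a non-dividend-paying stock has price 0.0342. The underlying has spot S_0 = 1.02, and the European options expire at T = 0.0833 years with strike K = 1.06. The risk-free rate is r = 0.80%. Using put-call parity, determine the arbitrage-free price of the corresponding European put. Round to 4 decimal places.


Answer: Put price = 0.0735

Derivation:
Put-call parity: C - P = S_0 * exp(-qT) - K * exp(-rT).
S_0 * exp(-qT) = 1.0200 * 1.00000000 = 1.02000000
K * exp(-rT) = 1.0600 * 0.99933382 = 1.05929385
P = C - S*exp(-qT) + K*exp(-rT)
P = 0.0342 - 1.02000000 + 1.05929385 = 0.0735


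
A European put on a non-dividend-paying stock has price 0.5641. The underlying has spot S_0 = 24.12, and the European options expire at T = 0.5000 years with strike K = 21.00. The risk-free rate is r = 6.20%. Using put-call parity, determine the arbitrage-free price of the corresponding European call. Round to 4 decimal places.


Answer: Call price = 4.3251

Derivation:
Put-call parity: C - P = S_0 * exp(-qT) - K * exp(-rT).
S_0 * exp(-qT) = 24.1200 * 1.00000000 = 24.12000000
K * exp(-rT) = 21.0000 * 0.96947557 = 20.35898703
C = P + S*exp(-qT) - K*exp(-rT)
C = 0.5641 + 24.12000000 - 20.35898703 = 4.3251


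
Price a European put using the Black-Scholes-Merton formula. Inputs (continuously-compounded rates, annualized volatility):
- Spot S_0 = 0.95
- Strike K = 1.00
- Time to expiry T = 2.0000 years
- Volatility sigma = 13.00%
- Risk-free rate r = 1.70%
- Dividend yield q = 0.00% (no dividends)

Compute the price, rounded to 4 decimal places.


Answer: Price = 0.0788

Derivation:
d1 = (ln(S/K) + (r - q + 0.5*sigma^2) * T) / (sigma * sqrt(T)) = -0.00213924
d2 = d1 - sigma * sqrt(T) = -0.18598700
exp(-rT) = 0.96657150; exp(-qT) = 1.00000000
P = K * exp(-rT) * N(-d2) - S_0 * exp(-qT) * N(-d1)
N(-d1) = 0.50085343; N(-d2) = 0.57377252
P = 1.0000 * 0.96657150 * 0.57377252 - 0.9500 * 1.00000000 * 0.50085343 = 0.0788


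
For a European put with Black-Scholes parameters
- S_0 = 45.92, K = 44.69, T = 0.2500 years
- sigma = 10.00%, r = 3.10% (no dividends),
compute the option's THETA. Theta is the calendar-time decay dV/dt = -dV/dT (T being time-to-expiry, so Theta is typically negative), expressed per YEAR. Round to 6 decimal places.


d1 = 0.7230197813; d2 = 0.6730197813
phi(d1) = 0.3071812437; exp(-qT) = 1.0000000000; exp(-rT) = 0.9922799538
Theta = -S*exp(-qT)*phi(d1)*sigma/(2*sqrt(T)) + r*K*exp(-rT)*N(-d2) - q*S*exp(-qT)*N(-d1)
N(-d1) = 0.2348338656; N(-d2) = 0.2504673532; sqrt(T) = 0.5000000000
Term 1 = -45.9200 * 1.0000000000 * 0.3071812437 * 0.1000 / (2 * 0.5000000000) = -1.4105762711
Term 2 = 0.0310 * 44.6900 * 0.9922799538 * 0.2504673532 = 0.3443161493
Term 3 = 0 (no dividend yield, q = 0)
Theta = -1.4105762711 + (0.3443161493) + (0.0000000000) = -1.066260

Answer: Theta = -1.066260


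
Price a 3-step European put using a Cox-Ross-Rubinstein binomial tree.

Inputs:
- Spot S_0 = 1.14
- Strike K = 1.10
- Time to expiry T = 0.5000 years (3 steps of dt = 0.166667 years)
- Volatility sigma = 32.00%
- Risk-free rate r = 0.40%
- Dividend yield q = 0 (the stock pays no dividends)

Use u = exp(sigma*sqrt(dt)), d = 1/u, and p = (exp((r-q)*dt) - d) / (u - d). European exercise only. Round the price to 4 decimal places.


dt = T/N = 0.166667
u = exp(sigma*sqrt(dt)) = 1.139557; d = 1/u = 0.877534
p = (exp((r-q)*dt) - d) / (u - d) = 0.469932
Discount per step: exp(-r*dt) = 0.999334
Stock lattice S(k, i) with i counting down-moves:
  k=0: S(0,0) = 1.1400
  k=1: S(1,0) = 1.2991; S(1,1) = 1.0004
  k=2: S(2,0) = 1.4804; S(2,1) = 1.1400; S(2,2) = 0.8779
  k=3: S(3,0) = 1.6870; S(3,1) = 1.2991; S(3,2) = 1.0004; S(3,3) = 0.7704
Terminal payoffs V(N, i) = max(K - S_T, 0):
  V(3,0) = 0.000000; V(3,1) = 0.000000; V(3,2) = 0.099611; V(3,3) = 0.329634
Backward induction: V(k, i) = exp(-r*dt) * [p * V(k+1, i) + (1-p) * V(k+1, i+1)].
  V(2,0) = exp(-r*dt) * [p*0.000000 + (1-p)*0.000000] = 0.000000
  V(2,1) = exp(-r*dt) * [p*0.000000 + (1-p)*0.099611] = 0.052766
  V(2,2) = exp(-r*dt) * [p*0.099611 + (1-p)*0.329634] = 0.221392
  V(1,0) = exp(-r*dt) * [p*0.000000 + (1-p)*0.052766] = 0.027951
  V(1,1) = exp(-r*dt) * [p*0.052766 + (1-p)*0.221392] = 0.142054
  V(0,0) = exp(-r*dt) * [p*0.027951 + (1-p)*0.142054] = 0.088374

Answer: Price = V(0,0) = 0.0884


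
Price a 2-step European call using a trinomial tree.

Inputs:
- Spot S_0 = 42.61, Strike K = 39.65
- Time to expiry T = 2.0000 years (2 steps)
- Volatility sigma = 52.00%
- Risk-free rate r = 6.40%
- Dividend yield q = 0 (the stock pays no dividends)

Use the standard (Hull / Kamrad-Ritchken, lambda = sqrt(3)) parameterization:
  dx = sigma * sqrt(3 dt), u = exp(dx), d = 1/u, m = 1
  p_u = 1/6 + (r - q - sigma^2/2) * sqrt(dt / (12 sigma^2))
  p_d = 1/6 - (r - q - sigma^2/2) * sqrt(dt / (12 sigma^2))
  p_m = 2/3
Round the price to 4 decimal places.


dt = T/N = 1.000000; dx = sigma*sqrt(3*dt) = 0.900666
u = exp(dx) = 2.461243; d = 1/u = 0.406299
p_u = 0.127140, p_m = 0.666667, p_d = 0.206193
Discount per step: exp(-r*dt) = 0.938005
Stock lattice S(k, j) with j the centered position index:
  k=0: S(0,+0) = 42.6100
  k=1: S(1,-1) = 17.3124; S(1,+0) = 42.6100; S(1,+1) = 104.8736
  k=2: S(2,-2) = 7.0340; S(2,-1) = 17.3124; S(2,+0) = 42.6100; S(2,+1) = 104.8736; S(2,+2) = 258.1193
Terminal payoffs V(N, j) = max(S_T - K, 0):
  V(2,-2) = 0.000000; V(2,-1) = 0.000000; V(2,+0) = 2.960000; V(2,+1) = 65.223555; V(2,+2) = 218.469281
Backward induction: V(k, j) = exp(-r*dt) * [p_u * V(k+1, j+1) + p_m * V(k+1, j) + p_d * V(k+1, j-1)]
  V(1,-1) = exp(-r*dt) * [p_u*2.960000 + p_m*0.000000 + p_d*0.000000] = 0.353005
  V(1,+0) = exp(-r*dt) * [p_u*65.223555 + p_m*2.960000 + p_d*0.000000] = 9.629448
  V(1,+1) = exp(-r*dt) * [p_u*218.469281 + p_m*65.223555 + p_d*2.960000] = 67.413452
  V(0,+0) = exp(-r*dt) * [p_u*67.413452 + p_m*9.629448 + p_d*0.353005] = 14.129536

Answer: Price = V(0,0) = 14.1295


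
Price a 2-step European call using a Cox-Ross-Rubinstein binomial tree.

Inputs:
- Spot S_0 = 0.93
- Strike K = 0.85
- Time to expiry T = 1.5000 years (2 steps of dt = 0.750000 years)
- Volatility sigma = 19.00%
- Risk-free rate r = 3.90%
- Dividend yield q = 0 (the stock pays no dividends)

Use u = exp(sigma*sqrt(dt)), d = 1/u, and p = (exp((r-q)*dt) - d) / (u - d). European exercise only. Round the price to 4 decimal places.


Answer: Price = V(0,0) = 0.1630

Derivation:
dt = T/N = 0.750000
u = exp(sigma*sqrt(dt)) = 1.178856; d = 1/u = 0.848280
p = (exp((r-q)*dt) - d) / (u - d) = 0.548745
Discount per step: exp(-r*dt) = 0.971174
Stock lattice S(k, i) with i counting down-moves:
  k=0: S(0,0) = 0.9300
  k=1: S(1,0) = 1.0963; S(1,1) = 0.7889
  k=2: S(2,0) = 1.2924; S(2,1) = 0.9300; S(2,2) = 0.6692
Terminal payoffs V(N, i) = max(S_T - K, 0):
  V(2,0) = 0.442423; V(2,1) = 0.080000; V(2,2) = 0.000000
Backward induction: V(k, i) = exp(-r*dt) * [p * V(k+1, i) + (1-p) * V(k+1, i+1)].
  V(1,0) = exp(-r*dt) * [p*0.442423 + (1-p)*0.080000] = 0.270839
  V(1,1) = exp(-r*dt) * [p*0.080000 + (1-p)*0.000000] = 0.042634
  V(0,0) = exp(-r*dt) * [p*0.270839 + (1-p)*0.042634] = 0.163022


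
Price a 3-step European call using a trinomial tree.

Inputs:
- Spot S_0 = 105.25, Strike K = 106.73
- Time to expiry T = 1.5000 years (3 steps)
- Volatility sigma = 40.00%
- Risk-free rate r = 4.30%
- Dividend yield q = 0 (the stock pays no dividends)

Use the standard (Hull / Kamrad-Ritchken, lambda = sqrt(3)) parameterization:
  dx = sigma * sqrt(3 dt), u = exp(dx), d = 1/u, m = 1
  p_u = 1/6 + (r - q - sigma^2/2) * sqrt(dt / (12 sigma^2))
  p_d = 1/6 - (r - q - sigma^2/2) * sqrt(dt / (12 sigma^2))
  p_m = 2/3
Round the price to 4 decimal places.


dt = T/N = 0.500000; dx = sigma*sqrt(3*dt) = 0.489898
u = exp(dx) = 1.632150; d = 1/u = 0.612689
p_u = 0.147785, p_m = 0.666667, p_d = 0.185548
Discount per step: exp(-r*dt) = 0.978729
Stock lattice S(k, j) with j the centered position index:
  k=0: S(0,+0) = 105.2500
  k=1: S(1,-1) = 64.4855; S(1,+0) = 105.2500; S(1,+1) = 171.7838
  k=2: S(2,-2) = 39.5096; S(2,-1) = 64.4855; S(2,+0) = 105.2500; S(2,+1) = 171.7838; S(2,+2) = 280.3768
  k=3: S(3,-3) = 24.2071; S(3,-2) = 39.5096; S(3,-1) = 64.4855; S(3,+0) = 105.2500; S(3,+1) = 171.7838; S(3,+2) = 280.3768; S(3,+3) = 457.6169
Terminal payoffs V(N, j) = max(S_T - K, 0):
  V(3,-3) = 0.000000; V(3,-2) = 0.000000; V(3,-1) = 0.000000; V(3,+0) = 0.000000; V(3,+1) = 65.053750; V(3,+2) = 173.646788; V(3,+3) = 350.886876
Backward induction: V(k, j) = exp(-r*dt) * [p_u * V(k+1, j+1) + p_m * V(k+1, j) + p_d * V(k+1, j-1)]
  V(2,-2) = exp(-r*dt) * [p_u*0.000000 + p_m*0.000000 + p_d*0.000000] = 0.000000
  V(2,-1) = exp(-r*dt) * [p_u*0.000000 + p_m*0.000000 + p_d*0.000000] = 0.000000
  V(2,+0) = exp(-r*dt) * [p_u*65.053750 + p_m*0.000000 + p_d*0.000000] = 9.409486
  V(2,+1) = exp(-r*dt) * [p_u*173.646788 + p_m*65.053750 + p_d*0.000000] = 67.563251
  V(2,+2) = exp(-r*dt) * [p_u*350.886876 + p_m*173.646788 + p_d*65.053750] = 175.868888
  V(1,-1) = exp(-r*dt) * [p_u*9.409486 + p_m*0.000000 + p_d*0.000000] = 1.361004
  V(1,+0) = exp(-r*dt) * [p_u*67.563251 + p_m*9.409486 + p_d*0.000000] = 15.912025
  V(1,+1) = exp(-r*dt) * [p_u*175.868888 + p_m*67.563251 + p_d*9.409486] = 71.230851
  V(0,+0) = exp(-r*dt) * [p_u*71.230851 + p_m*15.912025 + p_d*1.361004] = 20.932492

Answer: Price = V(0,0) = 20.9325


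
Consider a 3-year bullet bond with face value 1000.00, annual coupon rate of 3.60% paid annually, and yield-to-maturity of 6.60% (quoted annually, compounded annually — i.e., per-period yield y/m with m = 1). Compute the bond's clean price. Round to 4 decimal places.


Answer: Price = 920.6916

Derivation:
Coupon per period c = face * coupon_rate / m = 36.000000
Periods per year m = 1; per-period yield y/m = 0.066000
Number of cashflows N = 3
Cashflows (t years, CF_t, discount factor 1/(1+y/m)^(m*t), PV):
  t = 1.0000: CF_t = 36.000000, DF = 0.938086, PV = 33.771107
  t = 2.0000: CF_t = 36.000000, DF = 0.880006, PV = 31.680213
  t = 3.0000: CF_t = 1036.000000, DF = 0.825521, PV = 855.240269
Price P = sum_t PV_t = 920.691589


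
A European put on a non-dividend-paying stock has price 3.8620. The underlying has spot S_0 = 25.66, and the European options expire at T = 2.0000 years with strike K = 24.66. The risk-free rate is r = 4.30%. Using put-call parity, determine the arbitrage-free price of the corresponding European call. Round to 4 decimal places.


Answer: Call price = 6.8941

Derivation:
Put-call parity: C - P = S_0 * exp(-qT) - K * exp(-rT).
S_0 * exp(-qT) = 25.6600 * 1.00000000 = 25.66000000
K * exp(-rT) = 24.6600 * 0.91759423 = 22.62787374
C = P + S*exp(-qT) - K*exp(-rT)
C = 3.8620 + 25.66000000 - 22.62787374 = 6.8941


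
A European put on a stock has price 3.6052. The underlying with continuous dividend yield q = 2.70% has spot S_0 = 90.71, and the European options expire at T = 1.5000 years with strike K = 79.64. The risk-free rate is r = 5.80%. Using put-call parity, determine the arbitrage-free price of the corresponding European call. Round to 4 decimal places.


Answer: Call price = 17.7107

Derivation:
Put-call parity: C - P = S_0 * exp(-qT) - K * exp(-rT).
S_0 * exp(-qT) = 90.7100 * 0.96030916 = 87.10964431
K * exp(-rT) = 79.6400 * 0.91667710 = 73.00416390
C = P + S*exp(-qT) - K*exp(-rT)
C = 3.6052 + 87.10964431 - 73.00416390 = 17.7107


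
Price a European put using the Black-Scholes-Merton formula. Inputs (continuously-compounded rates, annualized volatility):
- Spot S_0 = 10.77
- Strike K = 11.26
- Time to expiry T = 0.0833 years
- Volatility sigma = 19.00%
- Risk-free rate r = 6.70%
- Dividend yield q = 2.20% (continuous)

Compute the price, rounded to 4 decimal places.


d1 = (ln(S/K) + (r - q + 0.5*sigma^2) * T) / (sigma * sqrt(T)) = -0.71557249
d2 = d1 - sigma * sqrt(T) = -0.77040979
exp(-rT) = 0.99443445; exp(-qT) = 0.99816908
P = K * exp(-rT) * N(-d2) - S_0 * exp(-qT) * N(-d1)
N(-d1) = 0.76287232; N(-d2) = 0.77947158
P = 11.2600 * 0.99443445 * 0.77947158 - 10.7700 * 0.99816908 * 0.76287232 = 0.5269

Answer: Price = 0.5269


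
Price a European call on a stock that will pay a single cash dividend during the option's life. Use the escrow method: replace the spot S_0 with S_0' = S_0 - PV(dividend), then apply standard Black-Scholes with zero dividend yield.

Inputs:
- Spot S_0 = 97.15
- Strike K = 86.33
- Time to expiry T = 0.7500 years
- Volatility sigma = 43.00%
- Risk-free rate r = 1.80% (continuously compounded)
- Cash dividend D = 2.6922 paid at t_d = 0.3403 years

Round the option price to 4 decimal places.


PV(D) = D * exp(-r * t_d) = 2.6922 * 0.99389332 = 2.67575960
S_0' = S_0 - PV(D) = 97.1500 - 2.67575960 = 94.47424040
d1 = (ln(S_0'/K) + (r + sigma^2/2)*T) / (sigma*sqrt(T)) = 0.46453212
d2 = d1 - sigma*sqrt(T) = 0.09214120
exp(-rT) = 0.98659072
N(d1) = 0.67886673; N(d2) = 0.53670707
C = S_0' * N(d1) - K * exp(-rT) * N(d2) = 94.47424040 * 0.67886673 - 86.3300 * 0.98659072 * 0.53670707 = 18.4228

Answer: Price = 18.4228


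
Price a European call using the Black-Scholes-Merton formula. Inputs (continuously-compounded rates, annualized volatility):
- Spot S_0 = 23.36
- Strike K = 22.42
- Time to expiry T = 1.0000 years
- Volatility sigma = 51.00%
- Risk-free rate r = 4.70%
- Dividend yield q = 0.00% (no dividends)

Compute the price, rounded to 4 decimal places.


Answer: Price = 5.5538

Derivation:
d1 = (ln(S/K) + (r - q + 0.5*sigma^2) * T) / (sigma * sqrt(T)) = 0.42768969
d2 = d1 - sigma * sqrt(T) = -0.08231031
exp(-rT) = 0.95408740; exp(-qT) = 1.00000000
C = S_0 * exp(-qT) * N(d1) - K * exp(-rT) * N(d2)
N(d1) = 0.66556147; N(d2) = 0.46719998
C = 23.3600 * 1.00000000 * 0.66556147 - 22.4200 * 0.95408740 * 0.46719998 = 5.5538


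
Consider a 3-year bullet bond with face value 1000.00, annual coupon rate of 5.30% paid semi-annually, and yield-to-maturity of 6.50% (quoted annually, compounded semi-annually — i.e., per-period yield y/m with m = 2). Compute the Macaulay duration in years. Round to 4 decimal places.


Coupon per period c = face * coupon_rate / m = 26.500000
Periods per year m = 2; per-period yield y/m = 0.032500
Number of cashflows N = 6
Cashflows (t years, CF_t, discount factor 1/(1+y/m)^(m*t), PV):
  t = 0.5000: CF_t = 26.500000, DF = 0.968523, PV = 25.665860
  t = 1.0000: CF_t = 26.500000, DF = 0.938037, PV = 24.857975
  t = 1.5000: CF_t = 26.500000, DF = 0.908510, PV = 24.075521
  t = 2.0000: CF_t = 26.500000, DF = 0.879913, PV = 23.317696
  t = 2.5000: CF_t = 26.500000, DF = 0.852216, PV = 22.583725
  t = 3.0000: CF_t = 1026.500000, DF = 0.825391, PV = 847.263684
Price P = sum_t PV_t = 967.764460
Macaulay numerator sum_t t * PV_t:
  t * PV_t at t = 0.5000: 12.832930
  t * PV_t at t = 1.0000: 24.857975
  t * PV_t at t = 1.5000: 36.113281
  t * PV_t at t = 2.0000: 46.635392
  t * PV_t at t = 2.5000: 56.459312
  t * PV_t at t = 3.0000: 2541.791052
Macaulay duration D = (sum_t t * PV_t) / P = 2718.689942 / 967.764460 = 2.809248

Answer: Macaulay duration = 2.8092 years


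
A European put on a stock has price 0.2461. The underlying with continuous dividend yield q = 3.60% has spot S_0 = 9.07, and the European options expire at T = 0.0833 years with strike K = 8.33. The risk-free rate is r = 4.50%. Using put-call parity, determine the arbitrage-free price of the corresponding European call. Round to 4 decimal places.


Answer: Call price = 0.9901

Derivation:
Put-call parity: C - P = S_0 * exp(-qT) - K * exp(-rT).
S_0 * exp(-qT) = 9.0700 * 0.99700569 = 9.04284163
K * exp(-rT) = 8.3300 * 0.99625852 = 8.29883345
C = P + S*exp(-qT) - K*exp(-rT)
C = 0.2461 + 9.04284163 - 8.29883345 = 0.9901


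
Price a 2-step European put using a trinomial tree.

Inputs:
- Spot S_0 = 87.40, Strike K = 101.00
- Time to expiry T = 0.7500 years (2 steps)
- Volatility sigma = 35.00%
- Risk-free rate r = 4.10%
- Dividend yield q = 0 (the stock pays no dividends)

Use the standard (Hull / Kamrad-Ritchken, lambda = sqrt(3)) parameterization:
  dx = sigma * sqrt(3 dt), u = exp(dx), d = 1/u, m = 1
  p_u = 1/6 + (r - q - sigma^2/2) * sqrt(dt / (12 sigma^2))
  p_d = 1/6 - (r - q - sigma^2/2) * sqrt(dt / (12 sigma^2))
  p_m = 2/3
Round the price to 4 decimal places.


Answer: Price = V(0,0) = 17.7036

Derivation:
dt = T/N = 0.375000; dx = sigma*sqrt(3*dt) = 0.371231
u = exp(dx) = 1.449518; d = 1/u = 0.689885
p_u = 0.156439, p_m = 0.666667, p_d = 0.176894
Discount per step: exp(-r*dt) = 0.984743
Stock lattice S(k, j) with j the centered position index:
  k=0: S(0,+0) = 87.4000
  k=1: S(1,-1) = 60.2959; S(1,+0) = 87.4000; S(1,+1) = 126.6879
  k=2: S(2,-2) = 41.5972; S(2,-1) = 60.2959; S(2,+0) = 87.4000; S(2,+1) = 126.6879; S(2,+2) = 183.6363
Terminal payoffs V(N, j) = max(K - S_T, 0):
  V(2,-2) = 59.402787; V(2,-1) = 40.704093; V(2,+0) = 13.600000; V(2,+1) = 0.000000; V(2,+2) = 0.000000
Backward induction: V(k, j) = exp(-r*dt) * [p_u * V(k+1, j+1) + p_m * V(k+1, j) + p_d * V(k+1, j-1)]
  V(1,-1) = exp(-r*dt) * [p_u*13.600000 + p_m*40.704093 + p_d*59.402787] = 39.164842
  V(1,+0) = exp(-r*dt) * [p_u*0.000000 + p_m*13.600000 + p_d*40.704093] = 16.018803
  V(1,+1) = exp(-r*dt) * [p_u*0.000000 + p_m*0.000000 + p_d*13.600000] = 2.369059
  V(0,+0) = exp(-r*dt) * [p_u*2.369059 + p_m*16.018803 + p_d*39.164842] = 17.703563


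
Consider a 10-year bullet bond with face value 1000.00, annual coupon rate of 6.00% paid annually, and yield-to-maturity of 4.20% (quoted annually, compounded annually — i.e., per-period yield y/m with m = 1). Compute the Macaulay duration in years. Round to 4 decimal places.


Answer: Macaulay duration = 7.9631 years

Derivation:
Coupon per period c = face * coupon_rate / m = 60.000000
Periods per year m = 1; per-period yield y/m = 0.042000
Number of cashflows N = 10
Cashflows (t years, CF_t, discount factor 1/(1+y/m)^(m*t), PV):
  t = 1.0000: CF_t = 60.000000, DF = 0.959693, PV = 57.581574
  t = 2.0000: CF_t = 60.000000, DF = 0.921010, PV = 55.260628
  t = 3.0000: CF_t = 60.000000, DF = 0.883887, PV = 53.033232
  t = 4.0000: CF_t = 60.000000, DF = 0.848260, PV = 50.895616
  t = 5.0000: CF_t = 60.000000, DF = 0.814069, PV = 48.844161
  t = 6.0000: CF_t = 60.000000, DF = 0.781257, PV = 46.875395
  t = 7.0000: CF_t = 60.000000, DF = 0.749766, PV = 44.985983
  t = 8.0000: CF_t = 60.000000, DF = 0.719545, PV = 43.172729
  t = 9.0000: CF_t = 60.000000, DF = 0.690543, PV = 41.432561
  t = 10.0000: CF_t = 1060.000000, DF = 0.662709, PV = 702.471446
Price P = sum_t PV_t = 1144.553324
Macaulay numerator sum_t t * PV_t:
  t * PV_t at t = 1.0000: 57.581574
  t * PV_t at t = 2.0000: 110.521255
  t * PV_t at t = 3.0000: 159.099695
  t * PV_t at t = 4.0000: 203.582464
  t * PV_t at t = 5.0000: 244.220806
  t * PV_t at t = 6.0000: 281.252368
  t * PV_t at t = 7.0000: 314.901883
  t * PV_t at t = 8.0000: 345.381830
  t * PV_t at t = 9.0000: 372.893050
  t * PV_t at t = 10.0000: 7024.714458
Macaulay duration D = (sum_t t * PV_t) / P = 9114.149382 / 1144.553324 = 7.963062


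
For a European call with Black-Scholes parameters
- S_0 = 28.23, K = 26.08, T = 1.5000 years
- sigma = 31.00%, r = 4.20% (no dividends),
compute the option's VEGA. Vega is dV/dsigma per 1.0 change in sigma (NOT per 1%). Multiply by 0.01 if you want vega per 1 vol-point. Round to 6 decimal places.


Answer: Vega = 11.762280

Derivation:
d1 = 0.5644138107; d2 = 0.1847429006
phi(d1) = 0.3402005412; exp(-qT) = 1.0000000000; exp(-rT) = 0.9389434737
Vega = S * exp(-qT) * phi(d1) * sqrt(T) = 28.2300 * 1.0000000000 * 0.3402005412 * 1.2247448714 = 11.762280


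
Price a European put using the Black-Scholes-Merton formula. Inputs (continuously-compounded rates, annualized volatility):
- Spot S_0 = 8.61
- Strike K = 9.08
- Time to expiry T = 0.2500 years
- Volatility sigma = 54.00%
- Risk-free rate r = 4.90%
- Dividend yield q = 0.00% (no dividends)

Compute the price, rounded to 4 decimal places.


Answer: Price = 1.1344

Derivation:
d1 = (ln(S/K) + (r - q + 0.5*sigma^2) * T) / (sigma * sqrt(T)) = -0.01648102
d2 = d1 - sigma * sqrt(T) = -0.28648102
exp(-rT) = 0.98782473; exp(-qT) = 1.00000000
P = K * exp(-rT) * N(-d2) - S_0 * exp(-qT) * N(-d1)
N(-d1) = 0.50657468; N(-d2) = 0.61274513
P = 9.0800 * 0.98782473 * 0.61274513 - 8.6100 * 1.00000000 * 0.50657468 = 1.1344


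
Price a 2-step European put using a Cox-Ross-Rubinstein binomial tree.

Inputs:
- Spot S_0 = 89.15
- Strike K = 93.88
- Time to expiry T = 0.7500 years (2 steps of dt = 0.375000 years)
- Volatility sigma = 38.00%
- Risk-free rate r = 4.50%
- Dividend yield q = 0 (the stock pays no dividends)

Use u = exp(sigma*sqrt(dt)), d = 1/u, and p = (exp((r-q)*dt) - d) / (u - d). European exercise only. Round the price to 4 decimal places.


dt = T/N = 0.375000
u = exp(sigma*sqrt(dt)) = 1.262005; d = 1/u = 0.792390
p = (exp((r-q)*dt) - d) / (u - d) = 0.478324
Discount per step: exp(-r*dt) = 0.983267
Stock lattice S(k, i) with i counting down-moves:
  k=0: S(0,0) = 89.1500
  k=1: S(1,0) = 112.5077; S(1,1) = 70.6416
  k=2: S(2,0) = 141.9853; S(2,1) = 89.1500; S(2,2) = 55.9757
Terminal payoffs V(N, i) = max(K - S_T, 0):
  V(2,0) = 0.000000; V(2,1) = 4.730000; V(2,2) = 37.904321
Backward induction: V(k, i) = exp(-r*dt) * [p * V(k+1, i) + (1-p) * V(k+1, i+1)].
  V(1,0) = exp(-r*dt) * [p*0.000000 + (1-p)*4.730000] = 2.426236
  V(1,1) = exp(-r*dt) * [p*4.730000 + (1-p)*37.904321] = 21.667494
  V(0,0) = exp(-r*dt) * [p*2.426236 + (1-p)*21.667494] = 12.255368

Answer: Price = V(0,0) = 12.2554


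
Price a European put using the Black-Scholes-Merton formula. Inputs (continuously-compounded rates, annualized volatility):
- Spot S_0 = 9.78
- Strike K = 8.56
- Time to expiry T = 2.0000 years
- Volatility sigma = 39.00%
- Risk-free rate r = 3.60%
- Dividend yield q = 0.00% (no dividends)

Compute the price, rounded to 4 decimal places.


d1 = (ln(S/K) + (r - q + 0.5*sigma^2) * T) / (sigma * sqrt(T)) = 0.64788984
d2 = d1 - sigma * sqrt(T) = 0.09634655
exp(-rT) = 0.93053090; exp(-qT) = 1.00000000
P = K * exp(-rT) * N(-d2) - S_0 * exp(-qT) * N(-d1)
N(-d1) = 0.25852810; N(-d2) = 0.46162267
P = 8.5600 * 0.93053090 * 0.46162267 - 9.7800 * 1.00000000 * 0.25852810 = 1.1486

Answer: Price = 1.1486


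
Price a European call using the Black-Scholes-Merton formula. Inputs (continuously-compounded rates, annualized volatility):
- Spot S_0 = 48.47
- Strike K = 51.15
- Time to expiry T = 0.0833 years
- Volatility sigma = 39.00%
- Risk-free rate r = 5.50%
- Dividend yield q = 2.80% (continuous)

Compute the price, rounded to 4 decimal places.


Answer: Price = 1.1777

Derivation:
d1 = (ln(S/K) + (r - q + 0.5*sigma^2) * T) / (sigma * sqrt(T)) = -0.40185734
d2 = d1 - sigma * sqrt(T) = -0.51441813
exp(-rT) = 0.99542898; exp(-qT) = 0.99767032
C = S_0 * exp(-qT) * N(d1) - K * exp(-rT) * N(d2)
N(d1) = 0.34389451; N(d2) = 0.30347984
C = 48.4700 * 0.99767032 * 0.34389451 - 51.1500 * 0.99542898 * 0.30347984 = 1.1777


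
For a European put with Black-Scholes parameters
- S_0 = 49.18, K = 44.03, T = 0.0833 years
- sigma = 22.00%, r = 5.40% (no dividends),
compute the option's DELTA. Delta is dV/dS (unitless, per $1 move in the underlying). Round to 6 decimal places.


d1 = 1.8446862295; d2 = 1.7811904028
phi(d1) = 0.0727757724; exp(-qT) = 1.0000000000; exp(-rT) = 0.9955119017
N(-d1) = 0.0325415976
Delta = -exp(-qT) * N(-d1) = -1.0000000000 * 0.0325415976 = -0.032542

Answer: Delta = -0.032542
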